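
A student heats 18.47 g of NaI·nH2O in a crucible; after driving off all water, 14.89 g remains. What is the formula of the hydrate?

NaI·2H2O

Mass of water lost = 18.47 − 14.89 = 3.58 g → 3.58 / 18.02 = 0.1987 mol H2O
Molar mass of NaI = 149.89 g/mol → mol NaI = 14.89 / 149.89 = 0.09934
n = 0.1987 / 0.09934 = 2.00 ≈ 2 → NaI·2H2O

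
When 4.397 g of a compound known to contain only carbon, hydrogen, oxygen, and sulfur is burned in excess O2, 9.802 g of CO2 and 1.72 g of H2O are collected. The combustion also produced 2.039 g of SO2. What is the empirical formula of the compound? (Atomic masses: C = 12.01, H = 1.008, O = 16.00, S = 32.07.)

mol C = 9.802 / 44.01 = 0.2227; mass C = 0.2227 × 12.01 = 2.675 g
mol H = 2 × (1.72 / 18.02) = 0.1909; mass H = 0.1909 × 1.008 = 0.1924 g
mol S = 2.039 / 64.07 = 0.03182; mass S = 1.021 g
mass O = 4.397 − (3.888) = 0.5091 g → mol O = 0.03182
Ratios (÷ 0.03182): C 7.000, H 6.000, O 1.000, S 1.000
≈ 7:6:1:1 → C7H6OS

C7H6OS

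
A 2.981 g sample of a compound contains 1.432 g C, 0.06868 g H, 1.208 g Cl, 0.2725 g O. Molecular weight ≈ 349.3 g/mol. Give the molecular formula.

C: 1.432 g ÷ 12.01 g/mol = 0.1192 mol
H: 0.06868 g ÷ 1.008 g/mol = 0.06813 mol
Cl: 1.208 g ÷ 35.45 g/mol = 0.03408 mol
O: 0.2725 g ÷ 16.00 g/mol = 0.01703 mol
Smallest is O at 0.01703 mol; normalising gives C 7.001, H 4.001, Cl 2.001, O 1.000
→ C7H4Cl2O
Empirical-formula mass = 175.00 g/mol
n = 349.3 / 175.00 = 2.00 ≈ 2
Molecular formula = (C7H4Cl2O)×2 = C14H8Cl4O2

C14H8Cl4O2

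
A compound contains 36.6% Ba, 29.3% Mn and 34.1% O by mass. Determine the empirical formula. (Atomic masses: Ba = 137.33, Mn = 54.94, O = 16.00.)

Assume 100 g: 36.6 g Ba, 29.3 g Mn, 34.1 g O.
Ba: 36.6 g ÷ 137.33 g/mol = 0.2665 mol
Mn: 29.3 g ÷ 54.94 g/mol = 0.5333 mol
O: 34.1 g ÷ 16.00 g/mol = 2.131 mol
Smallest is Ba at 0.2665 mol; normalising gives Ba 1.000, Mn 2.001, O 7.997
Ratio ≈ 1:2:8, so the empirical formula is BaMn2O8

BaMn2O8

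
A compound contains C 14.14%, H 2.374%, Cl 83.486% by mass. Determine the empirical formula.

Assume 100 g: 14.14 g C, 2.374 g H, 83.486 g Cl.
C: 14.14 g ÷ 12.01 g/mol = 1.177 mol
H: 2.374 g ÷ 1.008 g/mol = 2.355 mol
Cl: 83.486 g ÷ 35.45 g/mol = 2.355 mol
Ratios (÷ 1.177): C 1.000, H 2.000, Cl 2.000
≈ 1:2:2 → CH2Cl2

CH2Cl2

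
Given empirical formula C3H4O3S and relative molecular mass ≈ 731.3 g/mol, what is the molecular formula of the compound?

Empirical-formula mass = 120.13 g/mol
n = 731.3 / 120.13 = 6.09 ≈ 6
Molecular formula = (C3H4O3S)6 = C18H24O18S6

C18H24O18S6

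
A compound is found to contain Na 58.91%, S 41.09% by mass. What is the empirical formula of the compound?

Na2S

Assume 100 g: 58.91 g Na, 41.09 g S.
n(Na) = 58.91/22.99 = 2.562, n(S) = 41.09/32.07 = 1.281
Smallest is S at 1.281 mol; normalising gives Na 2.000, S 1.000
Ratio ≈ 2:1, so the empirical formula is Na2S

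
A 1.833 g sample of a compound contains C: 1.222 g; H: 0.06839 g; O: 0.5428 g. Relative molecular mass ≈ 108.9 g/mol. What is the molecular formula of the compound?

Moles — C: 1.222 / 12.01 = 0.1017 mol; H: 0.06839 / 1.008 = 0.06785 mol; O: 0.5428 / 16.00 = 0.03392 mol
Divide by the smallest (0.03392 mol O): C 2.999, H 2.000, O 1.000
→ C3H2O
Empirical-formula mass = 54.05 g/mol
n = 108.9 / 54.05 = 2.01 ≈ 2
Molecular formula = (C3H2O)×2 = C6H4O2

C6H4O2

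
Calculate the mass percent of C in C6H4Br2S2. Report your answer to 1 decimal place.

Molar mass = 6(12.01) + 4(1.008) + 2(79.90) + 2(32.07) = 300.032 g/mol
Mass of C per mole = 6 × 12.01 = 72.060 g
% C = 72.060 / 300.032 × 100 = 24.0%

24.0%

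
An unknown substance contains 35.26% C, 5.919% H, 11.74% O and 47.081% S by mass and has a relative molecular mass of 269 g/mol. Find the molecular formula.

Assume 100 g: 35.26 g C, 5.919 g H, 11.74 g O, 47.081 g S.
n(C) = 35.26/12.01 = 2.936, n(H) = 5.919/1.008 = 5.872, n(O) = 11.74/16.00 = 0.7338, n(S) = 47.081/32.07 = 1.468
Divide by the smallest (0.7338 mol O): C 4.001, H 8.003, O 1.000, S 2.001
→ C4H8OS2
Empirical-formula mass = 136.24 g/mol
n = 269 / 136.24 = 1.97 ≈ 2
Molecular formula = (C4H8OS2)×2 = C8H16O2S4

C8H16O2S4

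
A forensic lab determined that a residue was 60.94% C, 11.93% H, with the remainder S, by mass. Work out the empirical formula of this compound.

Assume 100 g: 60.94 g C, 11.93 g H, 27.13 g S.
Moles — C: 60.94 / 12.01 = 5.074 mol; H: 11.93 / 1.008 = 11.84 mol; S: 27.13 / 32.07 = 0.846 mol
Smallest is S at 0.846 mol; normalising gives C 5.998, H 13.990, S 1.000
≈ 6:14:1 → C6H14S

C6H14S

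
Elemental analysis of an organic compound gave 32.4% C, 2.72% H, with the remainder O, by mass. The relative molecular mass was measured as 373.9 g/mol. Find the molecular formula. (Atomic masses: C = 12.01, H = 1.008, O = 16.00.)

C10H10O15

Assume 100 g: 32.4 g C, 2.72 g H, 64.88 g O.
C: 32.4 g ÷ 12.01 g/mol = 2.698 mol
H: 2.72 g ÷ 1.008 g/mol = 2.698 mol
O: 64.88 g ÷ 16.00 g/mol = 4.055 mol
Divide by the smallest (2.698 mol C): C 1.000, H 1.000, O 1.503
Multiply by 2: C 2.00, H 2.00, O 3.01 → C2H2O3
Empirical-formula mass = 74.04 g/mol
n = 373.9 / 74.04 = 5.05 ≈ 5
Molecular formula = (C2H2O3)×5 = C10H10O15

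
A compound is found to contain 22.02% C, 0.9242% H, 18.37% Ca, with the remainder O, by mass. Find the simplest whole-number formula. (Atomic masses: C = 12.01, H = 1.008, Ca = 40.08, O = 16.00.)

Assume 100 g: 22.02 g C, 0.9242 g H, 18.37 g Ca, 58.686 g O.
n(C) = 22.02/12.01 = 1.833, n(H) = 0.9242/1.008 = 0.9169, n(Ca) = 18.37/40.08 = 0.4583, n(O) = 58.686/16.00 = 3.668
Smallest is Ca at 0.4583 mol; normalising gives C 4.000, H 2.000, Ca 1.000, O 8.003
≈ 4:2:1:8 → C4H2CaO8

C4H2CaO8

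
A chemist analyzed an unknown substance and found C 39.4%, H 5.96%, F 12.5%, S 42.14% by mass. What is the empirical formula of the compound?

Assume 100 g: 39.4 g C, 5.96 g H, 12.5 g F, 42.14 g S.
C: 39.4 g ÷ 12.01 g/mol = 3.281 mol
H: 5.96 g ÷ 1.008 g/mol = 5.913 mol
F: 12.5 g ÷ 19.00 g/mol = 0.6579 mol
S: 42.14 g ÷ 32.07 g/mol = 1.314 mol
Ratios (÷ 0.6579): C 4.987, H 8.987, F 1.000, S 1.997
≈ 5:9:1:2 → C5H9FS2

C5H9FS2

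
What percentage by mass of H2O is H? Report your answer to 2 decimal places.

11.19%

Molar mass = 2(1.008) + 1(16.00) = 18.016 g/mol
Mass of H per mole = 2 × 1.008 = 2.016 g
% H = 2.016 / 18.016 × 100 = 11.19%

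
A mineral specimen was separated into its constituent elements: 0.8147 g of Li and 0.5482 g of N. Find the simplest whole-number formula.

n(Li) = 0.8147/6.94 = 0.1174, n(N) = 0.5482/14.01 = 0.03913
Ratios (÷ 0.03913): Li 3.000, N 1.000
Ratio ≈ 3:1, so the empirical formula is Li3N

Li3N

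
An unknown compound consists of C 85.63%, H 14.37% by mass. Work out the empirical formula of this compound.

CH2

Assume 100 g: 85.63 g C, 14.37 g H.
n(C) = 85.63/12.01 = 7.13, n(H) = 14.37/1.008 = 14.26
Divide by the smallest (7.13 mol C): C 1.000, H 1.999
≈ 1:2 → CH2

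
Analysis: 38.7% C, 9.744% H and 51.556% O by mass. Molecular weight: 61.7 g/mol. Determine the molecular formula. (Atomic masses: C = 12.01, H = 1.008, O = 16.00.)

C2H6O2

Assume 100 g: 38.7 g C, 9.744 g H, 51.556 g O.
C: 38.7 g ÷ 12.01 g/mol = 3.222 mol
H: 9.744 g ÷ 1.008 g/mol = 9.667 mol
O: 51.556 g ÷ 16.00 g/mol = 3.222 mol
Divide by the smallest (3.222 mol O): C 1.000, H 3.000, O 1.000
≈ 1:3:1 → CH3O
Empirical-formula mass = 31.03 g/mol
n = 61.7 / 31.03 = 1.99 ≈ 2
Molecular formula = (CH3O)×2 = C2H6O2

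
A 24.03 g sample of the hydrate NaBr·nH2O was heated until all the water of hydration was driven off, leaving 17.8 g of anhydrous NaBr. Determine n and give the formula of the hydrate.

Mass of water lost = 24.03 − 17.8 = 6.23 g → 6.23 / 18.02 = 0.3457 mol H2O
Molar mass of NaBr = 102.89 g/mol → mol NaBr = 17.8 / 102.89 = 0.173
n = 0.3457 / 0.173 = 2.00 ≈ 2 → NaBr·2H2O

NaBr·2H2O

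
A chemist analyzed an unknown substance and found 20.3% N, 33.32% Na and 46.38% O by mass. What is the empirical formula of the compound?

NNaO2

Assume 100 g: 20.3 g N, 33.32 g Na, 46.38 g O.
N: 20.3 g ÷ 14.01 g/mol = 1.449 mol
Na: 33.32 g ÷ 22.99 g/mol = 1.449 mol
O: 46.38 g ÷ 16.00 g/mol = 2.899 mol
Smallest is N at 1.449 mol; normalising gives N 1.000, Na 1.000, O 2.001
→ NNaO2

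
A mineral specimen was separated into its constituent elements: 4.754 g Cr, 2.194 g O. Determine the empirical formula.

Moles — Cr: 4.754 / 52.00 = 0.09142 mol; O: 2.194 / 16.00 = 0.1371 mol
Ratios (÷ 0.09142): Cr 1.000, O 1.500
Multiply by 2: Cr 2.00, O 3.00 → Cr2O3

Cr2O3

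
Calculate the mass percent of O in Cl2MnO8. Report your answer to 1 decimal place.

Molar mass = 2(35.45) + 1(54.94) + 8(16.00) = 253.840 g/mol
Mass of O per mole = 8 × 16.00 = 128.000 g
% O = 128.000 / 253.840 × 100 = 50.4%

50.4%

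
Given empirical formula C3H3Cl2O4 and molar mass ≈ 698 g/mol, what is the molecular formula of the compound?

C12H12Cl8O16

Empirical-formula mass = 173.95 g/mol
n = 698 / 173.95 = 4.01 ≈ 4
Molecular formula = (C3H3Cl2O4)4 = C12H12Cl8O16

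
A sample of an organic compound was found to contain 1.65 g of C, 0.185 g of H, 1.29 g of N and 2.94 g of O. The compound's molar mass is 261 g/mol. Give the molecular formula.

C6H8N4O8

C: 1.65 g ÷ 12.01 g/mol = 0.1374 mol
H: 0.185 g ÷ 1.008 g/mol = 0.1835 mol
N: 1.29 g ÷ 14.01 g/mol = 0.09208 mol
O: 2.94 g ÷ 16.00 g/mol = 0.1837 mol
Smallest is N at 0.09208 mol; normalising gives C 1.492, H 1.993, N 1.000, O 1.996
Multiply by 2: C 2.98, H 3.99, N 2.00, O 3.99 → C3H4N2O4
Empirical-formula mass = 132.08 g/mol
n = 261 / 132.08 = 1.98 ≈ 2
Molecular formula = (C3H4N2O4)×2 = C6H8N4O8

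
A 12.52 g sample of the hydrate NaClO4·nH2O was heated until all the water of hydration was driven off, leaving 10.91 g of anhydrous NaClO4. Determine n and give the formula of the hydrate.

Mass of water lost = 12.52 − 10.91 = 1.61 g → 1.61 / 18.02 = 0.08935 mol H2O
Molar mass of NaClO4 = 122.44 g/mol → mol NaClO4 = 10.91 / 122.44 = 0.0891
n = 0.08935 / 0.0891 = 1.00 ≈ 1 → NaClO4·H2O

NaClO4·H2O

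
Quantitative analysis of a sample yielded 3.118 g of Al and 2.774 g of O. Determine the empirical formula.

Moles — Al: 3.118 / 26.98 = 0.1156 mol; O: 2.774 / 16.00 = 0.1734 mol
Divide by the smallest (0.1156 mol Al): Al 1.000, O 1.500
×2: Al 2.00, O 3.00 → Al2O3

Al2O3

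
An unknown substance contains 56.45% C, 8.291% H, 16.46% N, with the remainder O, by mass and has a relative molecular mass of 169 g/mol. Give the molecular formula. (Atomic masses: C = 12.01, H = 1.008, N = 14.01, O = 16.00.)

C8H14N2O2

Assume 100 g: 56.45 g C, 8.291 g H, 16.46 g N, 18.799 g O.
C: 56.45 g ÷ 12.01 g/mol = 4.7 mol
H: 8.291 g ÷ 1.008 g/mol = 8.225 mol
N: 16.46 g ÷ 14.01 g/mol = 1.175 mol
O: 18.799 g ÷ 16.00 g/mol = 1.175 mol
Smallest is N at 1.175 mol; normalising gives C 4.001, H 7.001, N 1.000, O 1.000
Ratio ≈ 4:7:1:1, so the empirical formula is C4H7NO
Empirical-formula mass = 85.11 g/mol
n = 169 / 85.11 = 1.99 ≈ 2
Molecular formula = (C4H7NO)×2 = C8H14N2O2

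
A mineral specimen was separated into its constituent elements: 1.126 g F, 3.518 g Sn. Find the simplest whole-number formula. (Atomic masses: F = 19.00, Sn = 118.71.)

F: 1.126 g ÷ 19.00 g/mol = 0.05926 mol
Sn: 3.518 g ÷ 118.71 g/mol = 0.02964 mol
Ratios (÷ 0.02964): F 2.000, Sn 1.000
≈ 2:1 → F2Sn

F2Sn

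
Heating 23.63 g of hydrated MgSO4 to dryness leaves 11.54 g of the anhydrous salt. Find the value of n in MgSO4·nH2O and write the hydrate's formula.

MgSO4·7H2O

Mass of water lost = 23.63 − 11.54 = 12.09 g → 12.09 / 18.02 = 0.6709 mol H2O
Molar mass of MgSO4 = 120.38 g/mol → mol MgSO4 = 11.54 / 120.38 = 0.09586
n = 0.6709 / 0.09586 = 7.00 ≈ 7 → MgSO4·7H2O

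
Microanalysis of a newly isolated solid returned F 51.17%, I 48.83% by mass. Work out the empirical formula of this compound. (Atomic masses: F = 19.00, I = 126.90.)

Assume 100 g: 51.17 g F, 48.83 g I.
Moles — F: 51.17 / 19.00 = 2.693 mol; I: 48.83 / 126.90 = 0.3848 mol
Divide by the smallest (0.3848 mol I): F 6.999, I 1.000
Ratio ≈ 7:1, so the empirical formula is F7I

F7I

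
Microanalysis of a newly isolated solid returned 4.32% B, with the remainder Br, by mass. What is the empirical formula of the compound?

Assume 100 g: 4.32 g B, 95.68 g Br.
n(B) = 4.32/10.81 = 0.3996, n(Br) = 95.68/79.90 = 1.197
Ratios (÷ 0.3996): B 1.000, Br 2.997
≈ 1:3 → BBr3

BBr3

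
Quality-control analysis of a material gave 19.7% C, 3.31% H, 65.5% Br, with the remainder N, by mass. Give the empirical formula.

C2H4BrN

Assume 100 g: 19.7 g C, 3.31 g H, 65.5 g Br, 11.49 g N.
n(C) = 19.7/12.01 = 1.64, n(H) = 3.31/1.008 = 3.284, n(Br) = 65.5/79.90 = 0.8198, n(N) = 11.49/14.01 = 0.8201
Divide by the smallest (0.8198 mol Br): C 2.001, H 4.006, Br 1.000, N 1.000
→ C2H4BrN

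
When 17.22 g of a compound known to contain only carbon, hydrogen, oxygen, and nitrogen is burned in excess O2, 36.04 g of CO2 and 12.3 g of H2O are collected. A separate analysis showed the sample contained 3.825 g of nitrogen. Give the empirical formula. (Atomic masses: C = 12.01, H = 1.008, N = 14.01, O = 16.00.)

C6H10N2O

mol C = 36.04 / 44.01 = 0.8189; mass C = 0.8189 × 12.01 = 9.835 g
mol H = 2 × (12.3 / 18.02) = 1.365; mass H = 1.365 × 1.008 = 1.376 g
mol N = 3.825 / 14.01 = 0.2730
mass O = 17.22 − (15.04) = 2.184 g → mol O = 0.1365
Divide by the smallest (0.1365 mol O): C 6.000, H 10.002, N 2.000, O 1.000
→ C6H10N2O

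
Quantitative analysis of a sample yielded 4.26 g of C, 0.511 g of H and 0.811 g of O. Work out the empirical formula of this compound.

C7H10O

Moles — C: 4.26 / 12.01 = 0.3547 mol; H: 0.511 / 1.008 = 0.5069 mol; O: 0.811 / 16.00 = 0.05069 mol
Divide by the smallest (0.05069 mol O): C 6.998, H 10.001, O 1.000
Ratio ≈ 7:10:1, so the empirical formula is C7H10O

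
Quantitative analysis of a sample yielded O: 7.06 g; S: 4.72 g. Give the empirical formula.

n(O) = 7.06/16.00 = 0.4412, n(S) = 4.72/32.07 = 0.1472
Smallest is S at 0.1472 mol; normalising gives O 2.998, S 1.000
Ratio ≈ 3:1, so the empirical formula is O3S

O3S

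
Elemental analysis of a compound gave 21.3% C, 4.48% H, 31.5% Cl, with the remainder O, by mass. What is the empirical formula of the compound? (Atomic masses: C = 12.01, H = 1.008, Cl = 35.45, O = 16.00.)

Assume 100 g: 21.3 g C, 4.48 g H, 31.5 g Cl, 42.72 g O.
C: 21.3 g ÷ 12.01 g/mol = 1.774 mol
H: 4.48 g ÷ 1.008 g/mol = 4.444 mol
Cl: 31.5 g ÷ 35.45 g/mol = 0.8886 mol
O: 42.72 g ÷ 16.00 g/mol = 2.67 mol
Smallest is Cl at 0.8886 mol; normalising gives C 1.996, H 5.002, Cl 1.000, O 3.005
Ratio ≈ 2:5:1:3, so the empirical formula is C2H5ClO3

C2H5ClO3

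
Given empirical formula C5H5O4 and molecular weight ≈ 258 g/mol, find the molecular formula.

Empirical-formula mass = 129.09 g/mol
n = 258 / 129.09 = 2.00 ≈ 2
Molecular formula = (C5H5O4)2 = C10H10O8

C10H10O8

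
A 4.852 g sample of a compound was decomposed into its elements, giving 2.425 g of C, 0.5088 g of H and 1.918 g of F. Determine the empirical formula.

C2H5F

C: 2.425 g ÷ 12.01 g/mol = 0.2019 mol
H: 0.5088 g ÷ 1.008 g/mol = 0.5048 mol
F: 1.918 g ÷ 19.00 g/mol = 0.1009 mol
Smallest is F at 0.1009 mol; normalising gives C 2.000, H 5.000, F 1.000
Ratio ≈ 2:5:1, so the empirical formula is C2H5F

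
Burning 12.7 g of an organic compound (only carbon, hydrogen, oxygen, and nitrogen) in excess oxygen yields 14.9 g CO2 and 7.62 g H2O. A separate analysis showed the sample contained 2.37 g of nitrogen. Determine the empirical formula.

mol C = 14.9 / 44.01 = 0.3386; mass C = 0.3386 × 12.01 = 4.066 g
mol H = 2 × (7.62 / 18.02) = 0.8457; mass H = 0.8457 × 1.008 = 0.8525 g
mol N = 2.37 / 14.01 = 0.1692
mass O = 12.7 − (7.289) = 5.411 g → mol O = 0.3382
Ratios (÷ 0.1692): C 2.001, H 4.999, N 1.000, O 1.999
Ratio ≈ 2:5:1:2, so the empirical formula is C2H5NO2

C2H5NO2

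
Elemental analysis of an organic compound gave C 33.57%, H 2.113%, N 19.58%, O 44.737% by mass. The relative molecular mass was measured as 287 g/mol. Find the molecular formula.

Assume 100 g: 33.57 g C, 2.113 g H, 19.58 g N, 44.737 g O.
n(C) = 33.57/12.01 = 2.795, n(H) = 2.113/1.008 = 2.096, n(N) = 19.58/14.01 = 1.398, n(O) = 44.737/16.00 = 2.796
Ratios (÷ 1.398): C 2.000, H 1.500, N 1.000, O 2.001
Multiply by 2: C 4.00, H 3.00, N 2.00, O 4.00 → C4H3N2O4
Empirical-formula mass = 143.08 g/mol
n = 287 / 143.08 = 2.01 ≈ 2
Molecular formula = (C4H3N2O4)×2 = C8H6N4O8

C8H6N4O8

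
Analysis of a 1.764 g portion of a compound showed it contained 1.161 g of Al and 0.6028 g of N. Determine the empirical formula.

Al: 1.161 g ÷ 26.98 g/mol = 0.04303 mol
N: 0.6028 g ÷ 14.01 g/mol = 0.04303 mol
Divide by the smallest (0.04303 mol N): Al 1.000, N 1.000
≈ 1:1 → AlN

AlN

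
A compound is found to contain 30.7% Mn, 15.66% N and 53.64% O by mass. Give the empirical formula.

Assume 100 g: 30.7 g Mn, 15.66 g N, 53.64 g O.
Moles — Mn: 30.7 / 54.94 = 0.5588 mol; N: 15.66 / 14.01 = 1.118 mol; O: 53.64 / 16.00 = 3.353 mol
Ratios (÷ 0.5588): Mn 1.000, N 2.000, O 6.000
≈ 1:2:6 → MnN2O6

MnN2O6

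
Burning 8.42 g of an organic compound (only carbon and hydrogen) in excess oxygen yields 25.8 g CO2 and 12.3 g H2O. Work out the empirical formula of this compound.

C3H7

mol C = 25.8 / 44.01 = 0.5862; mass C = 0.5862 × 12.01 = 7.041 g
mol H = 2 × (12.3 / 18.02) = 1.365; mass H = 1.365 × 1.008 = 1.376 g
Smallest is C at 0.5862 mol; normalising gives C 1.000, H 2.329
Multiply by 3: C 3.00, H 6.99 → C3H7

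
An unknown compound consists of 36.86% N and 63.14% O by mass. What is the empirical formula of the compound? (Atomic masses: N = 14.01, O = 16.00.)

N2O3

Assume 100 g: 36.86 g N, 63.14 g O.
n(N) = 36.86/14.01 = 2.631, n(O) = 63.14/16.00 = 3.946
Divide by the smallest (2.631 mol N): N 1.000, O 1.500
Multiply by 2: N 2.00, O 3.00 → N2O3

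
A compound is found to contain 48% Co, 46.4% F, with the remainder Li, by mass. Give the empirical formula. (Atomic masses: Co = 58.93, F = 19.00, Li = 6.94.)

CoF3Li

Assume 100 g: 48 g Co, 46.4 g F, 5.6 g Li.
Co: 48 g ÷ 58.93 g/mol = 0.8145 mol
F: 46.4 g ÷ 19.00 g/mol = 2.442 mol
Li: 5.6 g ÷ 6.94 g/mol = 0.8069 mol
Ratios (÷ 0.8069): Co 1.009, F 3.026, Li 1.000
→ CoF3Li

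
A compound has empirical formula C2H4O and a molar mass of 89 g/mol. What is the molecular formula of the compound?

Empirical-formula mass = 44.05 g/mol
n = 89 / 44.05 = 2.02 ≈ 2
Molecular formula = (C2H4O)2 = C4H8O2

C4H8O2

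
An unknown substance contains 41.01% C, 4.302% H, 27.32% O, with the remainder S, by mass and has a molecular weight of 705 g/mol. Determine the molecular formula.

Assume 100 g: 41.01 g C, 4.302 g H, 27.32 g O, 27.368 g S.
C: 41.01 g ÷ 12.01 g/mol = 3.415 mol
H: 4.302 g ÷ 1.008 g/mol = 4.268 mol
O: 27.32 g ÷ 16.00 g/mol = 1.708 mol
S: 27.368 g ÷ 32.07 g/mol = 0.8534 mol
Smallest is S at 0.8534 mol; normalising gives C 4.001, H 5.001, O 2.001, S 1.000
→ C4H5O2S
Empirical-formula mass = 117.15 g/mol
n = 705 / 117.15 = 6.02 ≈ 6
Molecular formula = (C4H5O2S)×6 = C24H30O12S6

C24H30O12S6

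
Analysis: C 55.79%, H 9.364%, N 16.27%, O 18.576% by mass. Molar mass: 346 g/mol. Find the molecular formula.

Assume 100 g: 55.79 g C, 9.364 g H, 16.27 g N, 18.576 g O.
n(C) = 55.79/12.01 = 4.645, n(H) = 9.364/1.008 = 9.29, n(N) = 16.27/14.01 = 1.161, n(O) = 18.576/16.00 = 1.161
Smallest is O at 1.161 mol; normalising gives C 4.001, H 8.001, N 1.000, O 1.000
≈ 4:8:1:1 → C4H8NO
Empirical-formula mass = 86.11 g/mol
n = 346 / 86.11 = 4.02 ≈ 4
Molecular formula = (C4H8NO)×4 = C16H32N4O4

C16H32N4O4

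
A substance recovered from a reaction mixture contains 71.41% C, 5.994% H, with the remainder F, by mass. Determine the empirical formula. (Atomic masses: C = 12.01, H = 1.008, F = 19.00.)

Assume 100 g: 71.41 g C, 5.994 g H, 22.596 g F.
n(C) = 71.41/12.01 = 5.946, n(H) = 5.994/1.008 = 5.946, n(F) = 22.596/19.00 = 1.189
Divide by the smallest (1.189 mol F): C 5.000, H 5.000, F 1.000
≈ 5:5:1 → C5H5F

C5H5F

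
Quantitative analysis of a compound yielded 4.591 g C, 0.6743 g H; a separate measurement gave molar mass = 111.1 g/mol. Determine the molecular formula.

C8H14

C: 4.591 g ÷ 12.01 g/mol = 0.3823 mol
H: 0.6743 g ÷ 1.008 g/mol = 0.6689 mol
Smallest is C at 0.3823 mol; normalising gives C 1.000, H 1.750
Multiply by 4: C 4.00, H 7.00 → C4H7
Empirical-formula mass = 55.10 g/mol
n = 111.1 / 55.10 = 2.02 ≈ 2
Molecular formula = (C4H7)×2 = C8H14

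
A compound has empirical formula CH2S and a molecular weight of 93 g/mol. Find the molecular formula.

C2H4S2

Empirical-formula mass = 46.10 g/mol
n = 93 / 46.10 = 2.02 ≈ 2
Molecular formula = (CH2S)2 = C2H4S2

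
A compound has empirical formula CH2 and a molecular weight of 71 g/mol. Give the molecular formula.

Empirical-formula mass = 14.03 g/mol
n = 71 / 14.03 = 5.06 ≈ 5
Molecular formula = (CH2)5 = C5H10

C5H10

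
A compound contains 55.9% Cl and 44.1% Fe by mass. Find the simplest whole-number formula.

Assume 100 g: 55.9 g Cl, 44.1 g Fe.
n(Cl) = 55.9/35.45 = 1.577, n(Fe) = 44.1/55.85 = 0.7896
Divide by the smallest (0.7896 mol Fe): Cl 1.997, Fe 1.000
Ratio ≈ 2:1, so the empirical formula is Cl2Fe

Cl2Fe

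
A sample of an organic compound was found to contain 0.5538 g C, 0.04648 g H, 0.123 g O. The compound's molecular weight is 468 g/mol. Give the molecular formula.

C30H30O5

C: 0.5538 g ÷ 12.01 g/mol = 0.04611 mol
H: 0.04648 g ÷ 1.008 g/mol = 0.04611 mol
O: 0.123 g ÷ 16.00 g/mol = 0.007687 mol
Ratios (÷ 0.007687): C 5.998, H 5.998, O 1.000
≈ 6:6:1 → C6H6O
Empirical-formula mass = 94.11 g/mol
n = 468 / 94.11 = 4.97 ≈ 5
Molecular formula = (C6H6O)×5 = C30H30O5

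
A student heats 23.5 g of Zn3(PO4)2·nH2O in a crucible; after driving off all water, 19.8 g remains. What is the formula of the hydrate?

Zn3(PO4)2·4H2O

Mass of water lost = 23.5 − 19.8 = 3.7 g → 3.7 / 18.02 = 0.2053 mol H2O
Molar mass of Zn3(PO4)2 = 386.08 g/mol → mol Zn3(PO4)2 = 19.8 / 386.08 = 0.05128
n = 0.2053 / 0.05128 = 4.00 ≈ 4 → Zn3(PO4)2·4H2O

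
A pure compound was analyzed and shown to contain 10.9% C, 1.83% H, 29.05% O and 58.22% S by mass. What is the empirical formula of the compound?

Assume 100 g: 10.9 g C, 1.83 g H, 29.05 g O, 58.22 g S.
C: 10.9 g ÷ 12.01 g/mol = 0.9076 mol
H: 1.83 g ÷ 1.008 g/mol = 1.815 mol
O: 29.05 g ÷ 16.00 g/mol = 1.816 mol
S: 58.22 g ÷ 32.07 g/mol = 1.815 mol
Divide by the smallest (0.9076 mol C): C 1.000, H 2.000, O 2.001, S 2.000
≈ 1:2:2:2 → CH2O2S2

CH2O2S2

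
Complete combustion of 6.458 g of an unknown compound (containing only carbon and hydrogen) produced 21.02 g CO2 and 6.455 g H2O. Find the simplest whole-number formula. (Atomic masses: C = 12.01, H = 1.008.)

mol C = 21.02 / 44.01 = 0.4776; mass C = 0.4776 × 12.01 = 5.736 g
mol H = 2 × (6.455 / 18.02) = 0.7164; mass H = 0.7164 × 1.008 = 0.7222 g
Divide by the smallest (0.4776 mol C): C 1.000, H 1.500
×2: C 2.00, H 3.00 → C2H3

C2H3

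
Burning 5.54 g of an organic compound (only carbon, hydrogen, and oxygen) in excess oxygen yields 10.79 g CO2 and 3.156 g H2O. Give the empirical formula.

C7H10O4

mol C = 10.79 / 44.01 = 0.2452; mass C = 0.2452 × 12.01 = 2.945 g
mol H = 2 × (3.156 / 18.02) = 0.3503; mass H = 0.3503 × 1.008 = 0.3531 g
mass O = 5.54 − (3.298) = 2.242 g → mol O = 0.1402
Ratios (÷ 0.1402): C 1.749, H 2.499, O 1.000
×4: C 7.00, H 10.00, O 4.00 → C7H10O4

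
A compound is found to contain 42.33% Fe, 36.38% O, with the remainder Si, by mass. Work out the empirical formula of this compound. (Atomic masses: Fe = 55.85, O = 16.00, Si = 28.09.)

FeO3Si

Assume 100 g: 42.33 g Fe, 36.38 g O, 21.29 g Si.
Fe: 42.33 g ÷ 55.85 g/mol = 0.7579 mol
O: 36.38 g ÷ 16.00 g/mol = 2.274 mol
Si: 21.29 g ÷ 28.09 g/mol = 0.7579 mol
Ratios (÷ 0.7579): Fe 1.000, O 3.000, Si 1.000
→ FeO3Si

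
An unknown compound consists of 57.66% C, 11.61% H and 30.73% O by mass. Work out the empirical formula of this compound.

Assume 100 g: 57.66 g C, 11.61 g H, 30.73 g O.
C: 57.66 g ÷ 12.01 g/mol = 4.801 mol
H: 11.61 g ÷ 1.008 g/mol = 11.52 mol
O: 30.73 g ÷ 16.00 g/mol = 1.921 mol
Ratios (÷ 1.921): C 2.500, H 5.997, O 1.000
Multiply by 2: C 5.00, H 11.99, O 2.00 → C5H12O2

C5H12O2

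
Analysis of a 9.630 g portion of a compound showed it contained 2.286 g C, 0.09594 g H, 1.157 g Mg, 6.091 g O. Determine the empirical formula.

C4H2MgO8

Moles — C: 2.286 / 12.01 = 0.1903 mol; H: 0.09594 / 1.008 = 0.09518 mol; Mg: 1.157 / 24.31 = 0.04759 mol; O: 6.091 / 16.00 = 0.3807 mol
Divide by the smallest (0.04759 mol Mg): C 3.999, H 2.000, Mg 1.000, O 7.999
≈ 4:2:1:8 → C4H2MgO8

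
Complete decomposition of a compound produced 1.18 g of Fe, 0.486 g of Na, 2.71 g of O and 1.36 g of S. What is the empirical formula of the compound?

FeNaO8S2

n(Fe) = 1.18/55.85 = 0.02113, n(Na) = 0.486/22.99 = 0.02114, n(O) = 2.71/16.00 = 0.1694, n(S) = 1.36/32.07 = 0.04241
Ratios (÷ 0.02113): Fe 1.000, Na 1.001, O 8.017, S 2.007
≈ 1:1:8:2 → FeNaO8S2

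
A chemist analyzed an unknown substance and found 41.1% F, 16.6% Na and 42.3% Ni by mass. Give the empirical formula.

Assume 100 g: 41.1 g F, 16.6 g Na, 42.3 g Ni.
n(F) = 41.1/19.00 = 2.163, n(Na) = 16.6/22.99 = 0.7221, n(Ni) = 42.3/58.69 = 0.7207
Smallest is Ni at 0.7207 mol; normalising gives F 3.001, Na 1.002, Ni 1.000
≈ 3:1:1 → F3NaNi

F3NaNi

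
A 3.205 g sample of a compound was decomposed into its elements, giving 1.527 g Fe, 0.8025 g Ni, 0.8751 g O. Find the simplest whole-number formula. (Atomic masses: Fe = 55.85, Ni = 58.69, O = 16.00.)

Fe2NiO4

Fe: 1.527 g ÷ 55.85 g/mol = 0.02734 mol
Ni: 0.8025 g ÷ 58.69 g/mol = 0.01367 mol
O: 0.8751 g ÷ 16.00 g/mol = 0.05469 mol
Smallest is Ni at 0.01367 mol; normalising gives Fe 2.000, Ni 1.000, O 4.000
Ratio ≈ 2:1:4, so the empirical formula is Fe2NiO4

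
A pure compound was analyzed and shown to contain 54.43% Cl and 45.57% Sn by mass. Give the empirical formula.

Assume 100 g: 54.43 g Cl, 45.57 g Sn.
n(Cl) = 54.43/35.45 = 1.535, n(Sn) = 45.57/118.71 = 0.3839
Divide by the smallest (0.3839 mol Sn): Cl 4.000, Sn 1.000
→ Cl4Sn

Cl4Sn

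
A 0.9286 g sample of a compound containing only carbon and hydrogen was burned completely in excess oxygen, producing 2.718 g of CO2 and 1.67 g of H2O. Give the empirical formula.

mol C = 2.718 / 44.01 = 0.06176; mass C = 0.06176 × 12.01 = 0.7417 g
mol H = 2 × (1.67 / 18.02) = 0.1853; mass H = 0.1853 × 1.008 = 0.1868 g
Ratios (÷ 0.06176): C 1.000, H 3.001
Ratio ≈ 1:3, so the empirical formula is CH3

CH3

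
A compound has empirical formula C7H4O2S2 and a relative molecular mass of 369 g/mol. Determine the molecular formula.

Empirical-formula mass = 184.24 g/mol
n = 369 / 184.24 = 2.00 ≈ 2
Molecular formula = (C7H4O2S2)2 = C14H8O4S4

C14H8O4S4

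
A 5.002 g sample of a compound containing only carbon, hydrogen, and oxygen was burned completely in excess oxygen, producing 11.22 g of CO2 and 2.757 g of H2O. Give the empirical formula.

mol C = 11.22 / 44.01 = 0.2549; mass C = 0.2549 × 12.01 = 3.062 g
mol H = 2 × (2.757 / 18.02) = 0.3060; mass H = 0.3060 × 1.008 = 0.3084 g
mass O = 5.002 − (3.370) = 1.632 g → mol O = 0.1020
Divide by the smallest (0.102 mol O): C 2.500, H 3.000, O 1.000
×2: C 5.00, H 6.00, O 2.00 → C5H6O2

C5H6O2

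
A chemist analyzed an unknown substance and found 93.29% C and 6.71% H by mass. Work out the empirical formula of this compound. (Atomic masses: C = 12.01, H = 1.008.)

Assume 100 g: 93.29 g C, 6.71 g H.
n(C) = 93.29/12.01 = 7.768, n(H) = 6.71/1.008 = 6.657
Divide by the smallest (6.657 mol H): C 1.167, H 1.000
Multiply by 6: C 7.00, H 6.00 → C7H6

C7H6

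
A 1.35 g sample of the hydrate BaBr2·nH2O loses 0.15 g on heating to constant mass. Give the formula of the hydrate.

Mass of anhydrous BaBr2 = 1.35 − 0.15 = 1.2 g
mol H2O = 0.15 / 18.02 = 0.008324
Molar mass of BaBr2 = 297.13 g/mol → mol BaBr2 = 1.2 / 297.13 = 0.004039
n = 0.008324 / 0.004039 = 2.06 ≈ 2 → BaBr2·2H2O

BaBr2·2H2O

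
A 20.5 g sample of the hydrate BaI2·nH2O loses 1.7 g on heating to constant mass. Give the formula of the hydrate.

Mass of anhydrous BaI2 = 20.5 − 1.7 = 18.8 g
mol H2O = 1.7 / 18.02 = 0.09434
Molar mass of BaI2 = 391.13 g/mol → mol BaI2 = 18.8 / 391.13 = 0.04807
n = 0.09434 / 0.04807 = 1.96 ≈ 2 → BaI2·2H2O

BaI2·2H2O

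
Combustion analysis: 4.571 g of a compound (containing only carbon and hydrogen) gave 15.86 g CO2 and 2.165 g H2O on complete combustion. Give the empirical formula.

mol C = 15.86 / 44.01 = 0.3604; mass C = 0.3604 × 12.01 = 4.328 g
mol H = 2 × (2.165 / 18.02) = 0.2403; mass H = 0.2403 × 1.008 = 0.2422 g
Divide by the smallest (0.2403 mol H): C 1.500, H 1.000
Multiply by 2: C 3.00, H 2.00 → C3H2

C3H2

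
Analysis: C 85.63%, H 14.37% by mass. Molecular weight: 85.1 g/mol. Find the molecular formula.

C6H12

Assume 100 g: 85.63 g C, 14.37 g H.
C: 85.63 g ÷ 12.01 g/mol = 7.13 mol
H: 14.37 g ÷ 1.008 g/mol = 14.26 mol
Divide by the smallest (7.13 mol C): C 1.000, H 1.999
≈ 1:2 → CH2
Empirical-formula mass = 14.03 g/mol
n = 85.1 / 14.03 = 6.07 ≈ 6
Molecular formula = (CH2)×6 = C6H12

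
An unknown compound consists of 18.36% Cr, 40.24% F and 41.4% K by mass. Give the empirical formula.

CrF6K3

Assume 100 g: 18.36 g Cr, 40.24 g F, 41.4 g K.
Cr: 18.36 g ÷ 52.00 g/mol = 0.3531 mol
F: 40.24 g ÷ 19.00 g/mol = 2.118 mol
K: 41.4 g ÷ 39.10 g/mol = 1.059 mol
Divide by the smallest (0.3531 mol Cr): Cr 1.000, F 5.998, K 2.999
Ratio ≈ 1:6:3, so the empirical formula is CrF6K3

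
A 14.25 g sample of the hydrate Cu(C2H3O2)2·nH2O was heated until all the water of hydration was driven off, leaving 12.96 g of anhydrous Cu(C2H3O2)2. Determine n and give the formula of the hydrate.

Mass of water lost = 14.25 − 12.96 = 1.29 g → 1.29 / 18.02 = 0.07159 mol H2O
Molar mass of Cu(C2H3O2)2 = 181.64 g/mol → mol Cu(C2H3O2)2 = 12.96 / 181.64 = 0.07135
n = 0.07159 / 0.07135 = 1.00 ≈ 1 → Cu(C2H3O2)2·H2O

Cu(C2H3O2)2·H2O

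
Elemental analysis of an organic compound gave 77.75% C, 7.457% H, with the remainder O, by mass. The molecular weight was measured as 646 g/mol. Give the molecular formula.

C42H48O6

Assume 100 g: 77.75 g C, 7.457 g H, 14.793 g O.
C: 77.75 g ÷ 12.01 g/mol = 6.474 mol
H: 7.457 g ÷ 1.008 g/mol = 7.398 mol
O: 14.793 g ÷ 16.00 g/mol = 0.9246 mol
Ratios (÷ 0.9246): C 7.002, H 8.001, O 1.000
Ratio ≈ 7:8:1, so the empirical formula is C7H8O
Empirical-formula mass = 108.13 g/mol
n = 646 / 108.13 = 5.97 ≈ 6
Molecular formula = (C7H8O)×6 = C42H48O6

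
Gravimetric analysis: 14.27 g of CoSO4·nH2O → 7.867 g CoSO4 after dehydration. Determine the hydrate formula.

Mass of water lost = 14.27 − 7.867 = 6.403 g → 6.403 / 18.02 = 0.3553 mol H2O
Molar mass of CoSO4 = 155.00 g/mol → mol CoSO4 = 7.867 / 155.00 = 0.05075
n = 0.3553 / 0.05075 = 7.00 ≈ 7 → CoSO4·7H2O

CoSO4·7H2O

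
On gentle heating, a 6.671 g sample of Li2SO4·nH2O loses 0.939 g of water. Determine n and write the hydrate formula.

Li2SO4·H2O

Mass of anhydrous Li2SO4 = 6.671 − 0.939 = 5.732 g
mol H2O = 0.939 / 18.02 = 0.05211
Molar mass of Li2SO4 = 109.95 g/mol → mol Li2SO4 = 5.732 / 109.95 = 0.05213
n = 0.05211 / 0.05213 = 1.00 ≈ 1 → Li2SO4·H2O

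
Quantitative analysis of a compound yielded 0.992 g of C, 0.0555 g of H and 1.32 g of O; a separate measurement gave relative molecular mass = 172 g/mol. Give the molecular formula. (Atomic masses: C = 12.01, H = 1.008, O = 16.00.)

C6H4O6

Moles — C: 0.992 / 12.01 = 0.0826 mol; H: 0.0555 / 1.008 = 0.05506 mol; O: 1.32 / 16.00 = 0.0825 mol
Smallest is H at 0.05506 mol; normalising gives C 1.500, H 1.000, O 1.498
Multiply by 2: C 3.00, H 2.00, O 3.00 → C3H2O3
Empirical-formula mass = 86.05 g/mol
n = 172 / 86.05 = 2.00 ≈ 2
Molecular formula = (C3H2O3)×2 = C6H4O6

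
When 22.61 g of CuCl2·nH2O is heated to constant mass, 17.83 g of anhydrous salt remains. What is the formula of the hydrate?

CuCl2·2H2O

Mass of water lost = 22.61 − 17.83 = 4.78 g → 4.78 / 18.02 = 0.2653 mol H2O
Molar mass of CuCl2 = 134.45 g/mol → mol CuCl2 = 17.83 / 134.45 = 0.1326
n = 0.2653 / 0.1326 = 2.00 ≈ 2 → CuCl2·2H2O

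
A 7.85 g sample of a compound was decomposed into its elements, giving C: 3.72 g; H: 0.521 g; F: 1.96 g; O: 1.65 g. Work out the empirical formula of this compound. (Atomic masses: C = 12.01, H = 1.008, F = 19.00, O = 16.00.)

C: 3.72 g ÷ 12.01 g/mol = 0.3097 mol
H: 0.521 g ÷ 1.008 g/mol = 0.5169 mol
F: 1.96 g ÷ 19.00 g/mol = 0.1032 mol
O: 1.65 g ÷ 16.00 g/mol = 0.1031 mol
Ratios (÷ 0.1031): C 3.004, H 5.012, F 1.000, O 1.000
→ C3H5FO

C3H5FO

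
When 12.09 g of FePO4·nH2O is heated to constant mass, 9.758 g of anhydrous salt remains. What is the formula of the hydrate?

Mass of water lost = 12.09 − 9.758 = 2.332 g → 2.332 / 18.02 = 0.1294 mol H2O
Molar mass of FePO4 = 150.82 g/mol → mol FePO4 = 9.758 / 150.82 = 0.0647
n = 0.1294 / 0.0647 = 2.00 ≈ 2 → FePO4·2H2O

FePO4·2H2O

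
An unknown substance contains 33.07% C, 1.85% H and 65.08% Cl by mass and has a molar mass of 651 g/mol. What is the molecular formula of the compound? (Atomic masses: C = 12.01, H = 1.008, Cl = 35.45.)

Assume 100 g: 33.07 g C, 1.85 g H, 65.08 g Cl.
n(C) = 33.07/12.01 = 2.754, n(H) = 1.85/1.008 = 1.835, n(Cl) = 65.08/35.45 = 1.836
Divide by the smallest (1.835 mol H): C 1.500, H 1.000, Cl 1.000
×2: C 3.00, H 2.00, Cl 2.00 → C3H2Cl2
Empirical-formula mass = 108.95 g/mol
n = 651 / 108.95 = 5.98 ≈ 6
Molecular formula = (C3H2Cl2)×6 = C18H12Cl12

C18H12Cl12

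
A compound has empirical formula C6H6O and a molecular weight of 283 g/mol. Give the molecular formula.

Empirical-formula mass = 94.11 g/mol
n = 283 / 94.11 = 3.01 ≈ 3
Molecular formula = (C6H6O)3 = C18H18O3

C18H18O3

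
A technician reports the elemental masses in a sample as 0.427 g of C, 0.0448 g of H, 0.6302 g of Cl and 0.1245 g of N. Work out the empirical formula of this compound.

C4H5Cl2N

C: 0.427 g ÷ 12.01 g/mol = 0.03555 mol
H: 0.0448 g ÷ 1.008 g/mol = 0.04444 mol
Cl: 0.6302 g ÷ 35.45 g/mol = 0.01778 mol
N: 0.1245 g ÷ 14.01 g/mol = 0.008887 mol
Ratios (÷ 0.008887): C 4.001, H 5.001, Cl 2.000, N 1.000
Ratio ≈ 4:5:2:1, so the empirical formula is C4H5Cl2N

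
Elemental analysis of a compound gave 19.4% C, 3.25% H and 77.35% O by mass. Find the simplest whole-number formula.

CH2O3

Assume 100 g: 19.4 g C, 3.25 g H, 77.35 g O.
n(C) = 19.4/12.01 = 1.615, n(H) = 3.25/1.008 = 3.224, n(O) = 77.35/16.00 = 4.834
Smallest is C at 1.615 mol; normalising gives C 1.000, H 1.996, O 2.993
≈ 1:2:3 → CH2O3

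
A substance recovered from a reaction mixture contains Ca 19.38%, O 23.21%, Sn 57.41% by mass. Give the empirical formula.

Assume 100 g: 19.38 g Ca, 23.21 g O, 57.41 g Sn.
n(Ca) = 19.38/40.08 = 0.4835, n(O) = 23.21/16.00 = 1.451, n(Sn) = 57.41/118.71 = 0.4836
Smallest is Ca at 0.4835 mol; normalising gives Ca 1.000, O 3.000, Sn 1.000
≈ 1:3:1 → CaO3Sn

CaO3Sn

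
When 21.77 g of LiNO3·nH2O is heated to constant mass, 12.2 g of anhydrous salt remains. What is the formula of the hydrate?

LiNO3·3H2O

Mass of water lost = 21.77 − 12.2 = 9.57 g → 9.57 / 18.02 = 0.5311 mol H2O
Molar mass of LiNO3 = 68.95 g/mol → mol LiNO3 = 12.2 / 68.95 = 0.1769
n = 0.5311 / 0.1769 = 3.00 ≈ 3 → LiNO3·3H2O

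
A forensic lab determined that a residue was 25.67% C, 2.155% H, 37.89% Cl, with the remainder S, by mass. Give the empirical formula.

C2H2ClS

Assume 100 g: 25.67 g C, 2.155 g H, 37.89 g Cl, 34.285 g S.
Moles — C: 25.67 / 12.01 = 2.137 mol; H: 2.155 / 1.008 = 2.138 mol; Cl: 37.89 / 35.45 = 1.069 mol; S: 34.285 / 32.07 = 1.069 mol
Ratios (÷ 1.069): C 2.000, H 2.000, Cl 1.000, S 1.000
Ratio ≈ 2:2:1:1, so the empirical formula is C2H2ClS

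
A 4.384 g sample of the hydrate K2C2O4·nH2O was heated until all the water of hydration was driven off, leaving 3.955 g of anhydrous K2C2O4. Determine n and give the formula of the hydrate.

K2C2O4·H2O

Mass of water lost = 4.384 − 3.955 = 0.429 g → 0.429 / 18.02 = 0.02381 mol H2O
Molar mass of K2C2O4 = 166.22 g/mol → mol K2C2O4 = 3.955 / 166.22 = 0.02379
n = 0.02381 / 0.02379 = 1.00 ≈ 1 → K2C2O4·H2O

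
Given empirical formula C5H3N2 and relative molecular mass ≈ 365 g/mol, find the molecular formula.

Empirical-formula mass = 91.09 g/mol
n = 365 / 91.09 = 4.01 ≈ 4
Molecular formula = (C5H3N2)4 = C20H12N8

C20H12N8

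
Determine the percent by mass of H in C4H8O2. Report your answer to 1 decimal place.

9.2%

Molar mass = 4(12.01) + 8(1.008) + 2(16.00) = 88.104 g/mol
Mass of H per mole = 8 × 1.008 = 8.064 g
% H = 8.064 / 88.104 × 100 = 9.2%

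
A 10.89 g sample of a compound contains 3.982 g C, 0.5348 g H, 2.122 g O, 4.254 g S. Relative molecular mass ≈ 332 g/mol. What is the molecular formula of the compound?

C10H16O4S4

C: 3.982 g ÷ 12.01 g/mol = 0.3316 mol
H: 0.5348 g ÷ 1.008 g/mol = 0.5306 mol
O: 2.122 g ÷ 16.00 g/mol = 0.1326 mol
S: 4.254 g ÷ 32.07 g/mol = 0.1326 mol
Smallest is O at 0.1326 mol; normalising gives C 2.500, H 4.000, O 1.000, S 1.000
Multiply by 2: C 5.00, H 8.00, O 2.00, S 2.00 → C5H8O2S2
Empirical-formula mass = 164.25 g/mol
n = 332 / 164.25 = 2.02 ≈ 2
Molecular formula = (C5H8O2S2)×2 = C10H16O4S4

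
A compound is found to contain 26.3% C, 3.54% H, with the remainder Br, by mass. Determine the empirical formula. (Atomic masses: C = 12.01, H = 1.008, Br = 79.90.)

Assume 100 g: 26.3 g C, 3.54 g H, 70.16 g Br.
Moles — C: 26.3 / 12.01 = 2.19 mol; H: 3.54 / 1.008 = 3.512 mol; Br: 70.16 / 79.90 = 0.8781 mol
Ratios (÷ 0.8781): C 2.494, H 3.999, Br 1.000
Multiply by 2: C 4.99, H 8.00, Br 2.00 → C5H8Br2

C5H8Br2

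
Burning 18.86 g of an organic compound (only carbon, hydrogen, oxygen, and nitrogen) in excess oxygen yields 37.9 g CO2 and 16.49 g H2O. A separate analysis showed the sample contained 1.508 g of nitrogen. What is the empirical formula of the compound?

mol C = 37.9 / 44.01 = 0.8612; mass C = 0.8612 × 12.01 = 10.34 g
mol H = 2 × (16.49 / 18.02) = 1.830; mass H = 1.830 × 1.008 = 1.845 g
mol N = 1.508 / 14.01 = 0.1076
mass O = 18.86 − (13.70) = 5.165 g → mol O = 0.3228
Smallest is N at 0.1076 mol; normalising gives C 8.001, H 17.003, N 1.000, O 2.999
Ratio ≈ 8:17:1:3, so the empirical formula is C8H17NO3

C8H17NO3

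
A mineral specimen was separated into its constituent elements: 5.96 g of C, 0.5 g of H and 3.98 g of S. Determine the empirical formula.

C4H4S

n(C) = 5.96/12.01 = 0.4963, n(H) = 0.5/1.008 = 0.496, n(S) = 3.98/32.07 = 0.1241
Smallest is S at 0.1241 mol; normalising gives C 3.999, H 3.997, S 1.000
→ C4H4S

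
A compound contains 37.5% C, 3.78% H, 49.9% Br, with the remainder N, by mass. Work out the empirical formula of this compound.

C5H6BrN

Assume 100 g: 37.5 g C, 3.78 g H, 49.9 g Br, 8.82 g N.
Moles — C: 37.5 / 12.01 = 3.122 mol; H: 3.78 / 1.008 = 3.75 mol; Br: 49.9 / 79.90 = 0.6245 mol; N: 8.82 / 14.01 = 0.6296 mol
Divide by the smallest (0.6245 mol Br): C 5.000, H 6.005, Br 1.000, N 1.008
≈ 5:6:1:1 → C5H6BrN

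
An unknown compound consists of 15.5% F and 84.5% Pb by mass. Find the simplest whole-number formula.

F2Pb

Assume 100 g: 15.5 g F, 84.5 g Pb.
F: 15.5 g ÷ 19.00 g/mol = 0.8158 mol
Pb: 84.5 g ÷ 207.2 g/mol = 0.4078 mol
Smallest is Pb at 0.4078 mol; normalising gives F 2.000, Pb 1.000
→ F2Pb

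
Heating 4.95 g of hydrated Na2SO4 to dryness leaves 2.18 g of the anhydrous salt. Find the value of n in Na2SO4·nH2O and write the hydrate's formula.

Mass of water lost = 4.95 − 2.18 = 2.77 g → 2.77 / 18.02 = 0.1537 mol H2O
Molar mass of Na2SO4 = 142.05 g/mol → mol Na2SO4 = 2.18 / 142.05 = 0.01535
n = 0.1537 / 0.01535 = 10.02 ≈ 10 → Na2SO4·10H2O

Na2SO4·10H2O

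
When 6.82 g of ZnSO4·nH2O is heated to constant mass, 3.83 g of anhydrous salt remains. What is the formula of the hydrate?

Mass of water lost = 6.82 − 3.83 = 2.99 g → 2.99 / 18.02 = 0.1659 mol H2O
Molar mass of ZnSO4 = 161.45 g/mol → mol ZnSO4 = 3.83 / 161.45 = 0.02372
n = 0.1659 / 0.02372 = 6.99 ≈ 7 → ZnSO4·7H2O

ZnSO4·7H2O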